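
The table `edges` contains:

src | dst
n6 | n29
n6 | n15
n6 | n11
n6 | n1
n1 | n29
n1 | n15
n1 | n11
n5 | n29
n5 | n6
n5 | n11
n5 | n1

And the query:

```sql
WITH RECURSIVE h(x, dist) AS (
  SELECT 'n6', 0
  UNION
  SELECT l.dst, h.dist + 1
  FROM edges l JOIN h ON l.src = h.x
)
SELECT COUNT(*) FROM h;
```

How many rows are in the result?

Base: (n6, dist=0).
Iteration 1: edges from {n6} -> (n1, dist=1), (n11, dist=1), (n15, dist=1), (n29, dist=1).
Iteration 2: edges from {n1,n11,n15,n29} -> (n11, dist=2), (n15, dist=2), (n29, dist=2).
Iteration 3: no outgoing edges from {n11,n15,n29}; recursion stops.
Total rows emitted: 8.

8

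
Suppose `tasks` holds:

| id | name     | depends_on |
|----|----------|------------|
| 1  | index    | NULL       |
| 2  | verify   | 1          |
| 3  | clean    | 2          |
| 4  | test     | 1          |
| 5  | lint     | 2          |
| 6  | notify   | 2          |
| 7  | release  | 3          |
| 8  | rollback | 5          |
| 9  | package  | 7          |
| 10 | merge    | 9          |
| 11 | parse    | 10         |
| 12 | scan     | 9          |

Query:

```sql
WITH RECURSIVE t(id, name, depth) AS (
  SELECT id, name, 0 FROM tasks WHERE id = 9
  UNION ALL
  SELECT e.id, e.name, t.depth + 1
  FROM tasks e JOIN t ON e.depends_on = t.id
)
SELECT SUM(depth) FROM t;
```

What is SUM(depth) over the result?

Base: id=9 (package) at depth 0.
Iteration 1: rows with depends_on in {9} -> merge (id 10, depth 1), scan (id 12, depth 1).
Iteration 2: rows with depends_on in {10,12} -> parse (id 11, depth 2).
Iteration 3: no rows with depends_on in {11}; recursion stops.
SUM(depth) = 0 + 1 + 1 + 2 = 4.

4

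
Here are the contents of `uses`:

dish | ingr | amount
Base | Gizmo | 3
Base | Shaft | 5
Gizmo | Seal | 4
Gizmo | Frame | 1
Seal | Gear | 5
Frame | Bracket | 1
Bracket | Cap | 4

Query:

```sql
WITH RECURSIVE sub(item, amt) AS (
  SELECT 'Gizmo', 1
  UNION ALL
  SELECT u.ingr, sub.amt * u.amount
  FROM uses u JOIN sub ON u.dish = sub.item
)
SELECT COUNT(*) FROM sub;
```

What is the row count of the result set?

6

Base: (Gizmo, amt=1).
Iteration 1: components of {Gizmo} -> Frame = 1*1 = 1, Seal = 1*4 = 4.
Iteration 2: components of {Frame,Seal} -> Bracket = 1*1 = 1, Gear = 4*5 = 20.
Iteration 3: components of {Bracket,Gear} -> Cap = 1*4 = 4.
Iteration 4: no further components; recursion stops.
Total rows emitted: 6.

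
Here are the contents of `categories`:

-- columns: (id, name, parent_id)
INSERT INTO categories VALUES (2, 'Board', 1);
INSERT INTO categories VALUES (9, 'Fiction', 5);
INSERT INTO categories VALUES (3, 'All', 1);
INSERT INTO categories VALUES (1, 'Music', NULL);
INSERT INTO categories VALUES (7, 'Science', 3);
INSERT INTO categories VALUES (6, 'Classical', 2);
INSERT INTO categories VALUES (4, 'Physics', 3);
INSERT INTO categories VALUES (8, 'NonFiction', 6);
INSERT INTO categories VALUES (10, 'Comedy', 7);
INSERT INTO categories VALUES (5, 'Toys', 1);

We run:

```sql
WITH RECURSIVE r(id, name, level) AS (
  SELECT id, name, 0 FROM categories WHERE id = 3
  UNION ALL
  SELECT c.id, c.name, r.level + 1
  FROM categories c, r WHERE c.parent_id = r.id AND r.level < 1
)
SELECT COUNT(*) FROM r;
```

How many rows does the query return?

3

Base: id=3 (All) at level 0.
Iteration 1: rows with parent_id in {3} -> Physics (id 4, level 1), Science (id 7, level 1).
Iteration 2: level < 1 fails for all current rows; recursion stops.
Total rows emitted: 3.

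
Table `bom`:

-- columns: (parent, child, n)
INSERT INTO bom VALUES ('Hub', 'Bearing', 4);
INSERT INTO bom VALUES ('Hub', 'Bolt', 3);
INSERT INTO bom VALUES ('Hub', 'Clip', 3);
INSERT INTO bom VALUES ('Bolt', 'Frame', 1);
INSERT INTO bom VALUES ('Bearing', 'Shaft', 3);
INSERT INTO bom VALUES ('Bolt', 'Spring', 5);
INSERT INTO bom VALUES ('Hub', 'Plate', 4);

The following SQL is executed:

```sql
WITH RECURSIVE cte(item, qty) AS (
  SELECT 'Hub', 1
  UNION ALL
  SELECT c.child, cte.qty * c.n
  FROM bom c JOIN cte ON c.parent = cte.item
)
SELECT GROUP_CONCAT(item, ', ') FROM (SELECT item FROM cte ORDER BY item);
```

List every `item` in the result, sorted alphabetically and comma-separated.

Bearing, Bolt, Clip, Frame, Hub, Plate, Shaft, Spring

Base: (Hub, qty=1).
Iteration 1: components of {Hub} -> Bearing = 1*4 = 4, Bolt = 1*3 = 3, Clip = 1*3 = 3, Plate = 1*4 = 4.
Iteration 2: components of {Bearing,Bolt,Clip,Plate} -> Frame = 3*1 = 3, Shaft = 4*3 = 12, Spring = 3*5 = 15.
Iteration 3: no further components; recursion stops.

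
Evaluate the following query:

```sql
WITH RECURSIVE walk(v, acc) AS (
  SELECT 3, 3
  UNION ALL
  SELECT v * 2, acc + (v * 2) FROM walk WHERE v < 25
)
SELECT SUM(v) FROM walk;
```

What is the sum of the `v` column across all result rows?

93

Base: v=3, acc=3.
Iteration 1: 3 < 25 holds -> v = 3 * 2 = 6, acc = 3 + 6 = 9.
Iteration 2: 6 < 25 holds -> v = 6 * 2 = 12, acc = 9 + 12 = 21.
Iteration 3: 12 < 25 holds -> v = 12 * 2 = 24, acc = 21 + 24 = 45.
Iteration 4: 24 < 25 holds -> v = 24 * 2 = 48, acc = 45 + 48 = 93.
Iteration 5: 48 < 25 fails; recursion stops.
SUM(v) = 3 + 6 + 12 + 24 + 48 = 93.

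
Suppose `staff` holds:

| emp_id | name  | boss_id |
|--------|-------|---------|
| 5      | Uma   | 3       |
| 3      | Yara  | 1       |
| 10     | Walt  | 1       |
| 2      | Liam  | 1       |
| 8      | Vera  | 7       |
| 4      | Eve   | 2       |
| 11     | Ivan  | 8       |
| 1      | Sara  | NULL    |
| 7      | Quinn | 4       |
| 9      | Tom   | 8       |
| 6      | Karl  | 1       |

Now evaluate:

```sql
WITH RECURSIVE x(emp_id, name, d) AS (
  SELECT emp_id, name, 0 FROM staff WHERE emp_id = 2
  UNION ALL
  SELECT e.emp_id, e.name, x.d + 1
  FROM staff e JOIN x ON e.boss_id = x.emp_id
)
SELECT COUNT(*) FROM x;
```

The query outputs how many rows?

6

Base: emp_id=2 (Liam) at d 0.
Iteration 1: rows with boss_id in {2} -> Eve (id 4, d 1).
Iteration 2: rows with boss_id in {4} -> Quinn (id 7, d 2).
Iteration 3: rows with boss_id in {7} -> Vera (id 8, d 3).
Iteration 4: rows with boss_id in {8} -> Tom (id 9, d 4), Ivan (id 11, d 4).
Iteration 5: no rows with boss_id in {9,11}; recursion stops.
Total rows emitted: 6.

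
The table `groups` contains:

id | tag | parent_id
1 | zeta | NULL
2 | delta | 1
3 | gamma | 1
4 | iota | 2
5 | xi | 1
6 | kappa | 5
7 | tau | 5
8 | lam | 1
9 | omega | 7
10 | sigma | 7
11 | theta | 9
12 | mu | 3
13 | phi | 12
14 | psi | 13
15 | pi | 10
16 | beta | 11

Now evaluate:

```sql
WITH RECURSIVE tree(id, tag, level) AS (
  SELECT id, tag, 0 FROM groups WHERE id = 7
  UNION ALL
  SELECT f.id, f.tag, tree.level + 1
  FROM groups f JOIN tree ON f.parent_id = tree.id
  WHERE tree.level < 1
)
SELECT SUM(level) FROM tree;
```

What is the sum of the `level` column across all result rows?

2

Base: id=7 (tau) at level 0.
Iteration 1: rows with parent_id in {7} -> omega (id 9, level 1), sigma (id 10, level 1).
Iteration 2: level < 1 fails for all current rows; recursion stops.
SUM(level) = 0 + 1 + 1 = 2.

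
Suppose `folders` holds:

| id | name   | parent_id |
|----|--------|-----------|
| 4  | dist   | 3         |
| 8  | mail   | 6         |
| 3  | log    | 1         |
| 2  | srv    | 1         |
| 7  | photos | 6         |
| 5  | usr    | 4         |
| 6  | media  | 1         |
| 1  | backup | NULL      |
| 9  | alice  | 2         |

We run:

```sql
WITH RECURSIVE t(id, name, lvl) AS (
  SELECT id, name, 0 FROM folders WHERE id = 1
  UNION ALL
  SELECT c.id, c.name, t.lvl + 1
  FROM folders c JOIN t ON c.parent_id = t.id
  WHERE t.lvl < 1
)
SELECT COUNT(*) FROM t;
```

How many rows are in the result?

Base: id=1 (backup) at lvl 0.
Iteration 1: rows with parent_id in {1} -> srv (id 2, lvl 1), log (id 3, lvl 1), media (id 6, lvl 1).
Iteration 2: lvl < 1 fails for all current rows; recursion stops.
Total rows emitted: 4.

4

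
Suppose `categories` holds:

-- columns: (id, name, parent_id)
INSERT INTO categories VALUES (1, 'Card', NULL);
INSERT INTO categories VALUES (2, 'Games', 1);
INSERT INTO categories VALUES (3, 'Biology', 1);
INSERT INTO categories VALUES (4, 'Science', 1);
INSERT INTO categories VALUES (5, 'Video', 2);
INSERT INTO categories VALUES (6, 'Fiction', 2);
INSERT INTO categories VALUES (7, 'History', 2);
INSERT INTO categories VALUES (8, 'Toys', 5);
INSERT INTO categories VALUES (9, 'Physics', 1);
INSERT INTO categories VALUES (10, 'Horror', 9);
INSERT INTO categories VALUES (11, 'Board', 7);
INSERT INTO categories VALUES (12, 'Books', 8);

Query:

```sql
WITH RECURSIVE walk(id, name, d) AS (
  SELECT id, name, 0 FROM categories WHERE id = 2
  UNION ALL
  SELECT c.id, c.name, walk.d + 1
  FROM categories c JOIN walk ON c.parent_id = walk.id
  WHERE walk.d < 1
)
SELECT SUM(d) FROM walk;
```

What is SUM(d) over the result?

3

Base: id=2 (Games) at d 0.
Iteration 1: rows with parent_id in {2} -> Video (id 5, d 1), Fiction (id 6, d 1), History (id 7, d 1).
Iteration 2: d < 1 fails for all current rows; recursion stops.
SUM(d) = 0 + 1 + 1 + 1 = 3.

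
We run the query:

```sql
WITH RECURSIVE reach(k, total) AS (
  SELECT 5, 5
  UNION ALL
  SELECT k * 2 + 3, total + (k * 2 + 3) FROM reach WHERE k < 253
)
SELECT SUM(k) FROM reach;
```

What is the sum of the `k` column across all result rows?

486

Base: k=5, total=5.
Iteration 1: 5 < 253 holds -> k = 5 * 2 + 3 = 13, total = 5 + 13 = 18.
Iteration 2: 13 < 253 holds -> k = 13 * 2 + 3 = 29, total = 18 + 29 = 47.
Iteration 3: 29 < 253 holds -> k = 29 * 2 + 3 = 61, total = 47 + 61 = 108.
Iteration 4: 61 < 253 holds -> k = 61 * 2 + 3 = 125, total = 108 + 125 = 233.
Iteration 5: 125 < 253 holds -> k = 125 * 2 + 3 = 253, total = 233 + 253 = 486.
Iteration 6: 253 < 253 fails; recursion stops.
SUM(k) = 5 + 13 + 29 + 61 + 125 + 253 = 486.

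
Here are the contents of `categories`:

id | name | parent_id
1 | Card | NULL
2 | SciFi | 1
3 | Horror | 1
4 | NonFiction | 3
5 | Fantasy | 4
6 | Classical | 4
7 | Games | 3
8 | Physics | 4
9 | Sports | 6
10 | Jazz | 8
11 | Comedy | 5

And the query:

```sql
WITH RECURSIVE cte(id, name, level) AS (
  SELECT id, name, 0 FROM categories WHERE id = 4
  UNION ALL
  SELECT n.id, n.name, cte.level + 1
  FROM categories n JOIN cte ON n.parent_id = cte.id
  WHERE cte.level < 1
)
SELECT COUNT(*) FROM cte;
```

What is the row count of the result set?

4

Base: id=4 (NonFiction) at level 0.
Iteration 1: rows with parent_id in {4} -> Fantasy (id 5, level 1), Classical (id 6, level 1), Physics (id 8, level 1).
Iteration 2: level < 1 fails for all current rows; recursion stops.
Total rows emitted: 4.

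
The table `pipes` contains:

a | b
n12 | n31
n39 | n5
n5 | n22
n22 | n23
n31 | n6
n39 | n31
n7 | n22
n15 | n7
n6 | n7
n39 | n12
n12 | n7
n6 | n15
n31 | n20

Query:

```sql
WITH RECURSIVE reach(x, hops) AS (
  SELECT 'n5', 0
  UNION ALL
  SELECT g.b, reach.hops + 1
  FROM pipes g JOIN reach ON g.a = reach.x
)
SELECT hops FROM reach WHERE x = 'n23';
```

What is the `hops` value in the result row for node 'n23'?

Base: (n5, hops=0).
Iteration 1: edges from {n5} -> (n22, hops=1).
Iteration 2: edges from {n22} -> (n23, hops=2).
Iteration 3: no outgoing edges from {n23}; recursion stops.

2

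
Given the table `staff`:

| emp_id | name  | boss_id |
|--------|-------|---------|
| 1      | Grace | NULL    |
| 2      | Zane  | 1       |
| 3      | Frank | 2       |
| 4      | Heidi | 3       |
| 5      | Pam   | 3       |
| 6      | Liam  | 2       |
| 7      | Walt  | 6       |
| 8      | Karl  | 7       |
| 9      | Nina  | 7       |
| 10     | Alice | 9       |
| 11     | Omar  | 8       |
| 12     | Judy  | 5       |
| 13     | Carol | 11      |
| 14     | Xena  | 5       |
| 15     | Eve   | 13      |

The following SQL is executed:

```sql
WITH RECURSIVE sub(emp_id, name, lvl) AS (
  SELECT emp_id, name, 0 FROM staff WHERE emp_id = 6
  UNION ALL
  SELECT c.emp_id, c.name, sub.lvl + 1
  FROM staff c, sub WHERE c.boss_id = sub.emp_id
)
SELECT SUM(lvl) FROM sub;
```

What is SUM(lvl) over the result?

Base: emp_id=6 (Liam) at lvl 0.
Iteration 1: rows with boss_id in {6} -> Walt (id 7, lvl 1).
Iteration 2: rows with boss_id in {7} -> Karl (id 8, lvl 2), Nina (id 9, lvl 2).
Iteration 3: rows with boss_id in {8,9} -> Alice (id 10, lvl 3), Omar (id 11, lvl 3).
Iteration 4: rows with boss_id in {10,11} -> Carol (id 13, lvl 4).
Iteration 5: rows with boss_id in {13} -> Eve (id 15, lvl 5).
Iteration 6: no rows with boss_id in {15}; recursion stops.
SUM(lvl) = 0 + 1 + 2 + 2 + 3 + 3 + 4 + 5 = 20.

20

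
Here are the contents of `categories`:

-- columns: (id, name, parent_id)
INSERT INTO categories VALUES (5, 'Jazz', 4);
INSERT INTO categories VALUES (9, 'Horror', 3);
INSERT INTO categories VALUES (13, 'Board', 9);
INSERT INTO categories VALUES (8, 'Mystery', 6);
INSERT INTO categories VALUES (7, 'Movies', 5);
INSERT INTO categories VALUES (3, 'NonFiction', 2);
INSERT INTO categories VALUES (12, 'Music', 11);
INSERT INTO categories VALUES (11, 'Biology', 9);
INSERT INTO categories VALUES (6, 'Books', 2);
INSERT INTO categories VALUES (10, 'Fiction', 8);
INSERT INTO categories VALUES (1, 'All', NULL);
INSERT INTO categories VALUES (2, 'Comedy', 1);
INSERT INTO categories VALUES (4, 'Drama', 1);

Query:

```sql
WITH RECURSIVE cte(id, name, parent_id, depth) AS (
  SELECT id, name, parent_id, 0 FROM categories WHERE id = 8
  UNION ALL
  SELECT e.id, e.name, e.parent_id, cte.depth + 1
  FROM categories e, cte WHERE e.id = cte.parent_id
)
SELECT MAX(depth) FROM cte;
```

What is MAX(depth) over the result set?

Base: id=8 (Mystery), parent_id=6, depth 0.
Iteration 1: join on id=6 -> Books (id 6, parent_id=2, depth 1).
Iteration 2: join on id=2 -> Comedy (id 2, parent_id=1, depth 2).
Iteration 3: join on id=1 -> All (id 1, parent_id=NULL, depth 3).
Iteration 4: parent_id is NULL; no match; recursion stops.
depth values: 0, 1, 2, 3; the maximum is 3.

3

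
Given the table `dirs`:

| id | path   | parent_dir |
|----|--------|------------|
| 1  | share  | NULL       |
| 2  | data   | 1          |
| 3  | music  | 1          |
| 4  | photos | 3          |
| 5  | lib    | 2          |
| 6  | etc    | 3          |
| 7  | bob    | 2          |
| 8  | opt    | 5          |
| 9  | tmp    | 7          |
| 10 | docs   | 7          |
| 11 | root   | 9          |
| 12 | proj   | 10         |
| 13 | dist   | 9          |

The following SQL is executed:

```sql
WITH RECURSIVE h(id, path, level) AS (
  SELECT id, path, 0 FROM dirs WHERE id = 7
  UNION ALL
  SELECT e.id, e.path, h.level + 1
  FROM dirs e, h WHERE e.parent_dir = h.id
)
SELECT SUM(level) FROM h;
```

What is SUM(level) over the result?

Base: id=7 (bob) at level 0.
Iteration 1: rows with parent_dir in {7} -> tmp (id 9, level 1), docs (id 10, level 1).
Iteration 2: rows with parent_dir in {9,10} -> root (id 11, level 2), proj (id 12, level 2), dist (id 13, level 2).
Iteration 3: no rows with parent_dir in {11,12,13}; recursion stops.
SUM(level) = 0 + 1 + 1 + 2 + 2 + 2 = 8.

8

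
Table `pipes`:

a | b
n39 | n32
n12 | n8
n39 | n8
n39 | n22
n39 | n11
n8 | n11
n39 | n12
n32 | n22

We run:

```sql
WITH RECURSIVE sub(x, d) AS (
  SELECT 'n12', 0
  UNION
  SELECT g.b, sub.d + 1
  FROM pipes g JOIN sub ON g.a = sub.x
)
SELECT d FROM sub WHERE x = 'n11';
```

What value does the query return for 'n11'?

2

Base: (n12, d=0).
Iteration 1: edges from {n12} -> (n8, d=1).
Iteration 2: edges from {n8} -> (n11, d=2).
Iteration 3: no outgoing edges from {n11}; recursion stops.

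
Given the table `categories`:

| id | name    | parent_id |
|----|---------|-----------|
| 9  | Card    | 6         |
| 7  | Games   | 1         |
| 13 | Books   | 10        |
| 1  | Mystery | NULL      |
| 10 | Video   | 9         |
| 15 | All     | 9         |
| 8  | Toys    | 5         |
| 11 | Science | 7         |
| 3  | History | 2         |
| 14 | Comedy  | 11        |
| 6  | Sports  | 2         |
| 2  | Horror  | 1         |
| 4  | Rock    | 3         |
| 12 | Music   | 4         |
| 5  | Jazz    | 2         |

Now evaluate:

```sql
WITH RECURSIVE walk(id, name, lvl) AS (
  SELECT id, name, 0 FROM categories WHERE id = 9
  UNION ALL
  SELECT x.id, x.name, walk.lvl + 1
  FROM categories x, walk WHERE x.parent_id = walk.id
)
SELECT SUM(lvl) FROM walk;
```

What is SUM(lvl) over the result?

4

Base: id=9 (Card) at lvl 0.
Iteration 1: rows with parent_id in {9} -> Video (id 10, lvl 1), All (id 15, lvl 1).
Iteration 2: rows with parent_id in {10,15} -> Books (id 13, lvl 2).
Iteration 3: no rows with parent_id in {13}; recursion stops.
SUM(lvl) = 0 + 1 + 1 + 2 = 4.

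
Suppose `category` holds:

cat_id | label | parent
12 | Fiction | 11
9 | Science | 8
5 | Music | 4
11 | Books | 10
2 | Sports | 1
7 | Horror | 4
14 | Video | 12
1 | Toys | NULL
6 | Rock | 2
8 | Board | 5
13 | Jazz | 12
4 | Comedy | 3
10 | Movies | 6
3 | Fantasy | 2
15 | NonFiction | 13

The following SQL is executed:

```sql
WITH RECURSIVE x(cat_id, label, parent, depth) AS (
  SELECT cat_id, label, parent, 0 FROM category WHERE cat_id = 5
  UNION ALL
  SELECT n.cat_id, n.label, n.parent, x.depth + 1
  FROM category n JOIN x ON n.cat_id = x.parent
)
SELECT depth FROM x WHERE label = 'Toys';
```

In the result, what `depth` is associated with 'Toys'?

Base: cat_id=5 (Music), parent=4, depth 0.
Iteration 1: join on cat_id=4 -> Comedy (id 4, parent=3, depth 1).
Iteration 2: join on cat_id=3 -> Fantasy (id 3, parent=2, depth 2).
Iteration 3: join on cat_id=2 -> Sports (id 2, parent=1, depth 3).
Iteration 4: join on cat_id=1 -> Toys (id 1, parent=NULL, depth 4).
Iteration 5: parent is NULL; no match; recursion stops.

4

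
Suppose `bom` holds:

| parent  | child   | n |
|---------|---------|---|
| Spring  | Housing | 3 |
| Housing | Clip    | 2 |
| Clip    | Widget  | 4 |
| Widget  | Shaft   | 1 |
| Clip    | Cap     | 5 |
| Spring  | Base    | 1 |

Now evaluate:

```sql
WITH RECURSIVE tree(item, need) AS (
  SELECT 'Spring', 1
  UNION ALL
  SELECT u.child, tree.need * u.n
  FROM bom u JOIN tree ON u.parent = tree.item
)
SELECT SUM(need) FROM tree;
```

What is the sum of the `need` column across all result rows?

Base: (Spring, need=1).
Iteration 1: components of {Spring} -> Base = 1*1 = 1, Housing = 1*3 = 3.
Iteration 2: components of {Base,Housing} -> Clip = 3*2 = 6.
Iteration 3: components of {Clip} -> Cap = 6*5 = 30, Widget = 6*4 = 24.
Iteration 4: components of {Cap,Widget} -> Shaft = 24*1 = 24.
Iteration 5: no further components; recursion stops.
SUM(need) = 1 + 3 + 1 + 6 + 24 + 30 + 24 = 89.

89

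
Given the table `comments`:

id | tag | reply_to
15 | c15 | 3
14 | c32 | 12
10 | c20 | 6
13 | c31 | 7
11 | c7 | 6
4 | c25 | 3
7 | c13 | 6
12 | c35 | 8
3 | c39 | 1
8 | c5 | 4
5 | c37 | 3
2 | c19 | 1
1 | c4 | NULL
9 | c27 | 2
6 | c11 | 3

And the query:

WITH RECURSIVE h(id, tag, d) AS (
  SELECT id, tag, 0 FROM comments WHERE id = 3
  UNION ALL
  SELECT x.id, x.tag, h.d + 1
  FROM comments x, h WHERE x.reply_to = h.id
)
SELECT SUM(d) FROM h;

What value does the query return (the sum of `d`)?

22

Base: id=3 (c39) at d 0.
Iteration 1: rows with reply_to in {3} -> c25 (id 4, d 1), c37 (id 5, d 1), c11 (id 6, d 1), c15 (id 15, d 1).
Iteration 2: rows with reply_to in {4,5,6,15} -> c13 (id 7, d 2), c5 (id 8, d 2), c20 (id 10, d 2), c7 (id 11, d 2).
Iteration 3: rows with reply_to in {7,8,10,11} -> c35 (id 12, d 3), c31 (id 13, d 3).
Iteration 4: rows with reply_to in {12,13} -> c32 (id 14, d 4).
Iteration 5: no rows with reply_to in {14}; recursion stops.
SUM(d) = 0 + 1 + 1 + 1 + 1 + 2 + 2 + 2 + 2 + 3 + 3 + 4 = 22.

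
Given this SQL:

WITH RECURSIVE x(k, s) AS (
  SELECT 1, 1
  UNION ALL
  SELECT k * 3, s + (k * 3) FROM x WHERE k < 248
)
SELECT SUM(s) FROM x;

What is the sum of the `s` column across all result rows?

Base: k=1, s=1.
Iteration 1: 1 < 248 holds -> k = 1 * 3 = 3, s = 1 + 3 = 4.
Iteration 2: 3 < 248 holds -> k = 3 * 3 = 9, s = 4 + 9 = 13.
Iteration 3: 9 < 248 holds -> k = 9 * 3 = 27, s = 13 + 27 = 40.
Iteration 4: 27 < 248 holds -> k = 27 * 3 = 81, s = 40 + 81 = 121.
Iteration 5: 81 < 248 holds -> k = 81 * 3 = 243, s = 121 + 243 = 364.
Iteration 6: 243 < 248 holds -> k = 243 * 3 = 729, s = 364 + 729 = 1093.
Iteration 7: 729 < 248 fails; recursion stops.
SUM(s) = 1 + 4 + 13 + 40 + 121 + 364 + 1093 = 1636.

1636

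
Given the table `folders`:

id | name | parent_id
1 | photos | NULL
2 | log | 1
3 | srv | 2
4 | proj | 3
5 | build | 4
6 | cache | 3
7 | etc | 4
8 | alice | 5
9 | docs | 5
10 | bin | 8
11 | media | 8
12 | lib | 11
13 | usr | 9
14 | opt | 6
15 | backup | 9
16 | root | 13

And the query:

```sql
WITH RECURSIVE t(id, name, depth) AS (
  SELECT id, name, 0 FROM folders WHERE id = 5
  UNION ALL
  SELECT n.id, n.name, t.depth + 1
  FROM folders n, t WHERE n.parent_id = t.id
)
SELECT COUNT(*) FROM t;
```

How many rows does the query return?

9

Base: id=5 (build) at depth 0.
Iteration 1: rows with parent_id in {5} -> alice (id 8, depth 1), docs (id 9, depth 1).
Iteration 2: rows with parent_id in {8,9} -> bin (id 10, depth 2), media (id 11, depth 2), usr (id 13, depth 2), backup (id 15, depth 2).
Iteration 3: rows with parent_id in {10,11,13,15} -> lib (id 12, depth 3), root (id 16, depth 3).
Iteration 4: no rows with parent_id in {12,16}; recursion stops.
Total rows emitted: 9.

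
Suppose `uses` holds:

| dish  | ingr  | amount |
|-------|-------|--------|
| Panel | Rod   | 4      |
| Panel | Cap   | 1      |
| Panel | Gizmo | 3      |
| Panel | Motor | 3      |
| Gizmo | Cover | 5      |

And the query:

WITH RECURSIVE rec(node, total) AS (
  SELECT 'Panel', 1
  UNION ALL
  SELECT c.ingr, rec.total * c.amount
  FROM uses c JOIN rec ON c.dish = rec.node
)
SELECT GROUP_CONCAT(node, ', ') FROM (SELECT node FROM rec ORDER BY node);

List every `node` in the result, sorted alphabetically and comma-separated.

Base: (Panel, total=1).
Iteration 1: components of {Panel} -> Cap = 1*1 = 1, Gizmo = 1*3 = 3, Motor = 1*3 = 3, Rod = 1*4 = 4.
Iteration 2: components of {Cap,Gizmo,Motor,Rod} -> Cover = 3*5 = 15.
Iteration 3: no further components; recursion stops.

Cap, Cover, Gizmo, Motor, Panel, Rod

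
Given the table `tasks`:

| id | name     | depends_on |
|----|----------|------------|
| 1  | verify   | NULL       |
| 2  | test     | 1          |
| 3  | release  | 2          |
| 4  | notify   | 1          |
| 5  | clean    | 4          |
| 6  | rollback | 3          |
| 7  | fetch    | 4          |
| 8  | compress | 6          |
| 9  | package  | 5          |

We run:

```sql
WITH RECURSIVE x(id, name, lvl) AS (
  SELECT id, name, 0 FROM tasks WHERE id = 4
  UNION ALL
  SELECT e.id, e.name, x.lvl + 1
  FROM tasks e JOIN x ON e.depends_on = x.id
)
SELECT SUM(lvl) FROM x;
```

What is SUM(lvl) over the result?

4

Base: id=4 (notify) at lvl 0.
Iteration 1: rows with depends_on in {4} -> clean (id 5, lvl 1), fetch (id 7, lvl 1).
Iteration 2: rows with depends_on in {5,7} -> package (id 9, lvl 2).
Iteration 3: no rows with depends_on in {9}; recursion stops.
SUM(lvl) = 0 + 1 + 1 + 2 = 4.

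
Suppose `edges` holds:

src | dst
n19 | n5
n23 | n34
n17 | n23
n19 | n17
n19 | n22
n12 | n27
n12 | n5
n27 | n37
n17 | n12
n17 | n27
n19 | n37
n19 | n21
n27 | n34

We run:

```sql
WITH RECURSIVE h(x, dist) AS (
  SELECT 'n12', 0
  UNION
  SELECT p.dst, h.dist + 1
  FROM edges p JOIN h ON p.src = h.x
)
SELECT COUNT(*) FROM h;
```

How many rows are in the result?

Base: (n12, dist=0).
Iteration 1: edges from {n12} -> (n27, dist=1), (n5, dist=1).
Iteration 2: edges from {n27,n5} -> (n34, dist=2), (n37, dist=2).
Iteration 3: no outgoing edges from {n34,n37}; recursion stops.
Total rows emitted: 5.

5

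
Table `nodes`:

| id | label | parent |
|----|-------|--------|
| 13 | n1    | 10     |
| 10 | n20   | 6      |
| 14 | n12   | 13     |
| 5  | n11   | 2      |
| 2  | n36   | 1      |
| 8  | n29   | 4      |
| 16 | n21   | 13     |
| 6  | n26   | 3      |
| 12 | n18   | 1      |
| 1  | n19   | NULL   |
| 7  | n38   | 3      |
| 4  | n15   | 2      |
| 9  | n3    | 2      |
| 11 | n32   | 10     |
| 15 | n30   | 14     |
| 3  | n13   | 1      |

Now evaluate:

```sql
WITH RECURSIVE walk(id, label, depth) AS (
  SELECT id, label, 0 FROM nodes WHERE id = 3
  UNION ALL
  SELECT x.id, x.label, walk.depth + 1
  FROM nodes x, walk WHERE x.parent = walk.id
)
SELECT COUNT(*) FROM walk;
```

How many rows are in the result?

9

Base: id=3 (n13) at depth 0.
Iteration 1: rows with parent in {3} -> n26 (id 6, depth 1), n38 (id 7, depth 1).
Iteration 2: rows with parent in {6,7} -> n20 (id 10, depth 2).
Iteration 3: rows with parent in {10} -> n32 (id 11, depth 3), n1 (id 13, depth 3).
Iteration 4: rows with parent in {11,13} -> n12 (id 14, depth 4), n21 (id 16, depth 4).
Iteration 5: rows with parent in {14,16} -> n30 (id 15, depth 5).
Iteration 6: no rows with parent in {15}; recursion stops.
Total rows emitted: 9.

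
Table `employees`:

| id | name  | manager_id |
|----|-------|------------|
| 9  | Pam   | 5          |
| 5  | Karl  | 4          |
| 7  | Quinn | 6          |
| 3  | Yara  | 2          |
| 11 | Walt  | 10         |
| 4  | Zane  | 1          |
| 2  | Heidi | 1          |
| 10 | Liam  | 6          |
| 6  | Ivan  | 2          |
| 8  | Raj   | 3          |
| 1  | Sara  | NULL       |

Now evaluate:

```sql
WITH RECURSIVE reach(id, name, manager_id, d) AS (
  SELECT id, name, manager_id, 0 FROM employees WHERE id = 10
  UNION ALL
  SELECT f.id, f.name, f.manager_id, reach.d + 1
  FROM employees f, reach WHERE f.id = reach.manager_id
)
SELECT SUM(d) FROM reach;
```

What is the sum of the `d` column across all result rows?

6

Base: id=10 (Liam), manager_id=6, d 0.
Iteration 1: join on id=6 -> Ivan (id 6, manager_id=2, d 1).
Iteration 2: join on id=2 -> Heidi (id 2, manager_id=1, d 2).
Iteration 3: join on id=1 -> Sara (id 1, manager_id=NULL, d 3).
Iteration 4: manager_id is NULL; no match; recursion stops.
SUM(d) = 0 + 1 + 2 + 3 = 6.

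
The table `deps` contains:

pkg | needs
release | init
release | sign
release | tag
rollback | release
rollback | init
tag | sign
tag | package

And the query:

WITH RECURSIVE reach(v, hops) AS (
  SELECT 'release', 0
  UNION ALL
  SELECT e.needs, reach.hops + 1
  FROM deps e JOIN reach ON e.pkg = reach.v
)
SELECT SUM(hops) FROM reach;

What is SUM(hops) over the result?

Base: (release, hops=0).
Iteration 1: edges from {release} -> (init, hops=1), (sign, hops=1), (tag, hops=1).
Iteration 2: edges from {init,sign,tag} -> (package, hops=2), (sign, hops=2).
Iteration 3: no outgoing edges from {package,sign}; recursion stops.
SUM(hops) = 0 + 1 + 1 + 1 + 2 + 2 = 7.

7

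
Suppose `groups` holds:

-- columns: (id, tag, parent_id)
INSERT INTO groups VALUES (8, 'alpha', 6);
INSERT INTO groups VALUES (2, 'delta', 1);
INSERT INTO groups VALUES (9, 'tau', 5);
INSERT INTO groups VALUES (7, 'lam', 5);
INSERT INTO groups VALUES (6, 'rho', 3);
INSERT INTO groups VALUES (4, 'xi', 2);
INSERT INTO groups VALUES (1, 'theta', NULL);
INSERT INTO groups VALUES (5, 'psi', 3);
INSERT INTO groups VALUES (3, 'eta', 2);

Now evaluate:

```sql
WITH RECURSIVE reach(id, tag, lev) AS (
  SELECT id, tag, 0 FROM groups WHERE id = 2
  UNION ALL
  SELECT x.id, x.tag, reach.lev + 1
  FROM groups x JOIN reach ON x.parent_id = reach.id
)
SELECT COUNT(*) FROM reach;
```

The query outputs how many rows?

8

Base: id=2 (delta) at lev 0.
Iteration 1: rows with parent_id in {2} -> eta (id 3, lev 1), xi (id 4, lev 1).
Iteration 2: rows with parent_id in {3,4} -> psi (id 5, lev 2), rho (id 6, lev 2).
Iteration 3: rows with parent_id in {5,6} -> lam (id 7, lev 3), alpha (id 8, lev 3), tau (id 9, lev 3).
Iteration 4: no rows with parent_id in {7,8,9}; recursion stops.
Total rows emitted: 8.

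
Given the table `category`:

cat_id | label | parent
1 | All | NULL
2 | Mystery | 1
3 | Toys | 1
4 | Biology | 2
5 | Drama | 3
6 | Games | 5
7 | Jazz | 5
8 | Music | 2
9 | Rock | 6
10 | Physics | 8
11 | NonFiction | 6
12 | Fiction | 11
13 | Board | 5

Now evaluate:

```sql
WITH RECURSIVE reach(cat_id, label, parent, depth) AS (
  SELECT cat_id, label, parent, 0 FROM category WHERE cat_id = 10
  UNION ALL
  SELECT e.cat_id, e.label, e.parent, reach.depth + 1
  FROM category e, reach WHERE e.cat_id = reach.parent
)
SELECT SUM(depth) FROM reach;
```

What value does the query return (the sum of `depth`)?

Base: cat_id=10 (Physics), parent=8, depth 0.
Iteration 1: join on cat_id=8 -> Music (id 8, parent=2, depth 1).
Iteration 2: join on cat_id=2 -> Mystery (id 2, parent=1, depth 2).
Iteration 3: join on cat_id=1 -> All (id 1, parent=NULL, depth 3).
Iteration 4: parent is NULL; no match; recursion stops.
SUM(depth) = 0 + 1 + 2 + 3 = 6.

6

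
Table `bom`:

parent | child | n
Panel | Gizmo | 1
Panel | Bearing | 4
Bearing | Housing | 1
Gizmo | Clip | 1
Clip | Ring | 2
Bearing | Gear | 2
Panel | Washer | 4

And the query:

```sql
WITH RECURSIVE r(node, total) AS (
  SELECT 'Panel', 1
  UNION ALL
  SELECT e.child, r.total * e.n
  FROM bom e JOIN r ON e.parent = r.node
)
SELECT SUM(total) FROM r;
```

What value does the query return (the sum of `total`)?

25

Base: (Panel, total=1).
Iteration 1: components of {Panel} -> Bearing = 1*4 = 4, Gizmo = 1*1 = 1, Washer = 1*4 = 4.
Iteration 2: components of {Bearing,Gizmo,Washer} -> Clip = 1*1 = 1, Gear = 4*2 = 8, Housing = 4*1 = 4.
Iteration 3: components of {Clip,Gear,Housing} -> Ring = 1*2 = 2.
Iteration 4: no further components; recursion stops.
SUM(total) = 1 + 1 + 4 + 4 + 1 + 4 + 8 + 2 = 25.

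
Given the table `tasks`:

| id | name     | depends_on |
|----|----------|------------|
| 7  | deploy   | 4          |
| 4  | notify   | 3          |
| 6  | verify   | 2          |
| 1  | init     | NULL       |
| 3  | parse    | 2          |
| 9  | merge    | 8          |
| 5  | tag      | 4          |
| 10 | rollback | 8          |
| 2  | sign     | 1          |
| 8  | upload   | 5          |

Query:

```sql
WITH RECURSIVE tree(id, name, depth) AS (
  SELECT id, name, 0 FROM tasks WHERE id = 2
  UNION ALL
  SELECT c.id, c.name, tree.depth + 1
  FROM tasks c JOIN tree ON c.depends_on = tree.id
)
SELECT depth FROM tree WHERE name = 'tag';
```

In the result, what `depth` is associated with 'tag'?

3

Base: id=2 (sign) at depth 0.
Iteration 1: rows with depends_on in {2} -> parse (id 3, depth 1), verify (id 6, depth 1).
Iteration 2: rows with depends_on in {3,6} -> notify (id 4, depth 2).
Iteration 3: rows with depends_on in {4} -> tag (id 5, depth 3), deploy (id 7, depth 3).
Iteration 4: rows with depends_on in {5,7} -> upload (id 8, depth 4).
Iteration 5: rows with depends_on in {8} -> merge (id 9, depth 5), rollback (id 10, depth 5).
Iteration 6: no rows with depends_on in {9,10}; recursion stops.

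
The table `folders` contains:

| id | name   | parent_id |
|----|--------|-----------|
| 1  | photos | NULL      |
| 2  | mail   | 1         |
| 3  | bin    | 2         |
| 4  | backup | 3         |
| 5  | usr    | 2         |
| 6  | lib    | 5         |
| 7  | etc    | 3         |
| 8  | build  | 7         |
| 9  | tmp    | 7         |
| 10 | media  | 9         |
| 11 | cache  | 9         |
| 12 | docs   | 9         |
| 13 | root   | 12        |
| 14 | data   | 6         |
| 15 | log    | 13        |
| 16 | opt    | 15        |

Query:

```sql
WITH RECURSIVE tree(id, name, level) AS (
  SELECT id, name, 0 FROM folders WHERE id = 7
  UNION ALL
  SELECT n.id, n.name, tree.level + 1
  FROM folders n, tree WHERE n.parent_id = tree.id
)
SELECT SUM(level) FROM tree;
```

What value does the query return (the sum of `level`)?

Base: id=7 (etc) at level 0.
Iteration 1: rows with parent_id in {7} -> build (id 8, level 1), tmp (id 9, level 1).
Iteration 2: rows with parent_id in {8,9} -> media (id 10, level 2), cache (id 11, level 2), docs (id 12, level 2).
Iteration 3: rows with parent_id in {10,11,12} -> root (id 13, level 3).
Iteration 4: rows with parent_id in {13} -> log (id 15, level 4).
Iteration 5: rows with parent_id in {15} -> opt (id 16, level 5).
Iteration 6: no rows with parent_id in {16}; recursion stops.
SUM(level) = 0 + 1 + 1 + 2 + 2 + 2 + 3 + 4 + 5 = 20.

20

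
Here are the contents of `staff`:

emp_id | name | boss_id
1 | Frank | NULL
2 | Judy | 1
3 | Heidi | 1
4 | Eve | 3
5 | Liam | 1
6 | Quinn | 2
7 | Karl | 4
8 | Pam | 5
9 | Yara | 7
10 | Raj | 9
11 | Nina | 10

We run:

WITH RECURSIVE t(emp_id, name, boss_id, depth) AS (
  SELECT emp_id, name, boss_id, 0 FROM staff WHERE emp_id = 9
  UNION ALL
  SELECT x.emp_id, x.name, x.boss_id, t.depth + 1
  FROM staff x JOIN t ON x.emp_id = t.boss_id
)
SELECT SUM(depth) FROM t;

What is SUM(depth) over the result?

10

Base: emp_id=9 (Yara), boss_id=7, depth 0.
Iteration 1: join on emp_id=7 -> Karl (id 7, boss_id=4, depth 1).
Iteration 2: join on emp_id=4 -> Eve (id 4, boss_id=3, depth 2).
Iteration 3: join on emp_id=3 -> Heidi (id 3, boss_id=1, depth 3).
Iteration 4: join on emp_id=1 -> Frank (id 1, boss_id=NULL, depth 4).
Iteration 5: boss_id is NULL; no match; recursion stops.
SUM(depth) = 0 + 1 + 2 + 3 + 4 = 10.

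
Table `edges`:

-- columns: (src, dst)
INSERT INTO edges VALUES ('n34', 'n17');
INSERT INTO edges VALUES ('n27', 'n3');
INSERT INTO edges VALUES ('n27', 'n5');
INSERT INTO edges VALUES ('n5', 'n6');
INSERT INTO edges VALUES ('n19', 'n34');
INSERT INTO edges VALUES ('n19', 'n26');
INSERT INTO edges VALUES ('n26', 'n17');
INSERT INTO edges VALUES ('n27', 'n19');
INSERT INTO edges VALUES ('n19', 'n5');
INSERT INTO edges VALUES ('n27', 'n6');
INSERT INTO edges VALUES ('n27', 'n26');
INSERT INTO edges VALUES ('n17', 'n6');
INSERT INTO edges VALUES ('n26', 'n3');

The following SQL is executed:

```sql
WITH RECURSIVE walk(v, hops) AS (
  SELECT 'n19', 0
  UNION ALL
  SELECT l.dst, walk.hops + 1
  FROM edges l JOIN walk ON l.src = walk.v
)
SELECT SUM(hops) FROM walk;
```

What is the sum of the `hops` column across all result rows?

Base: (n19, hops=0).
Iteration 1: edges from {n19} -> (n26, hops=1), (n34, hops=1), (n5, hops=1).
Iteration 2: edges from {n26,n34,n5} -> (n17, hops=2) x2, (n3, hops=2), (n6, hops=2). [UNION ALL keeps all 4 new rows, including repeats]
Iteration 3: edges from {n17,n3,n6} -> (n6, hops=3) x2. [UNION ALL keeps all 2 new rows, including repeats]
Iteration 4: no outgoing edges from {n6}; recursion stops.
SUM(hops) = 0 + 1 + 1 + 1 + 2 + 2 + 2 + 2 + 3 + 3 = 17.

17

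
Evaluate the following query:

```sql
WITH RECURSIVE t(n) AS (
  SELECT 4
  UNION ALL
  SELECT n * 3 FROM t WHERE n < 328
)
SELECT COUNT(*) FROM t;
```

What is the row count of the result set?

6

Base: n=4.
Iteration 1: 4 < 328 holds -> n = 4 * 3 = 12.
Iteration 2: 12 < 328 holds -> n = 12 * 3 = 36.
Iteration 3: 36 < 328 holds -> n = 36 * 3 = 108.
Iteration 4: 108 < 328 holds -> n = 108 * 3 = 324.
Iteration 5: 324 < 328 holds -> n = 324 * 3 = 972.
Iteration 6: 972 < 328 fails; recursion stops.
Total rows emitted: 6.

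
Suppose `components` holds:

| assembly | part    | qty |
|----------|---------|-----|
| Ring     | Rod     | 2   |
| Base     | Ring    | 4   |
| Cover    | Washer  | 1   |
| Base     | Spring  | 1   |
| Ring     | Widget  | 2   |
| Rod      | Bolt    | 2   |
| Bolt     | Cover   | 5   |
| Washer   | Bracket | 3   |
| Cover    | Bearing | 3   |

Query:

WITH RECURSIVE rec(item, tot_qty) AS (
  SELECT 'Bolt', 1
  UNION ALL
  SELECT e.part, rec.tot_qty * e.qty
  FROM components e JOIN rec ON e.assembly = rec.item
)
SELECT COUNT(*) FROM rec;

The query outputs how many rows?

5

Base: (Bolt, tot_qty=1).
Iteration 1: components of {Bolt} -> Cover = 1*5 = 5.
Iteration 2: components of {Cover} -> Bearing = 5*3 = 15, Washer = 5*1 = 5.
Iteration 3: components of {Bearing,Washer} -> Bracket = 5*3 = 15.
Iteration 4: no further components; recursion stops.
Total rows emitted: 5.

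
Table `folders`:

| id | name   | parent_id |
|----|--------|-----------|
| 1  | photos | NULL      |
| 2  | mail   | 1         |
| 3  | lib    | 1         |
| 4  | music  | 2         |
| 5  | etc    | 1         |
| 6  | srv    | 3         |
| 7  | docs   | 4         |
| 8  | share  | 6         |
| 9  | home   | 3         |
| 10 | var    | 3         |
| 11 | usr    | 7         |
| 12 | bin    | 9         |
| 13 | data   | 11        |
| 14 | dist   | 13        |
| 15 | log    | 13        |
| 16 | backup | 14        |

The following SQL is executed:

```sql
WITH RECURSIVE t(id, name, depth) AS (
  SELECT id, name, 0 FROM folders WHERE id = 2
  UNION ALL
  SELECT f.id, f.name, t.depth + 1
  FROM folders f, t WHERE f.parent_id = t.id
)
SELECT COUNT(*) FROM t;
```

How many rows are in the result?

8

Base: id=2 (mail) at depth 0.
Iteration 1: rows with parent_id in {2} -> music (id 4, depth 1).
Iteration 2: rows with parent_id in {4} -> docs (id 7, depth 2).
Iteration 3: rows with parent_id in {7} -> usr (id 11, depth 3).
Iteration 4: rows with parent_id in {11} -> data (id 13, depth 4).
Iteration 5: rows with parent_id in {13} -> dist (id 14, depth 5), log (id 15, depth 5).
Iteration 6: rows with parent_id in {14,15} -> backup (id 16, depth 6).
Iteration 7: no rows with parent_id in {16}; recursion stops.
Total rows emitted: 8.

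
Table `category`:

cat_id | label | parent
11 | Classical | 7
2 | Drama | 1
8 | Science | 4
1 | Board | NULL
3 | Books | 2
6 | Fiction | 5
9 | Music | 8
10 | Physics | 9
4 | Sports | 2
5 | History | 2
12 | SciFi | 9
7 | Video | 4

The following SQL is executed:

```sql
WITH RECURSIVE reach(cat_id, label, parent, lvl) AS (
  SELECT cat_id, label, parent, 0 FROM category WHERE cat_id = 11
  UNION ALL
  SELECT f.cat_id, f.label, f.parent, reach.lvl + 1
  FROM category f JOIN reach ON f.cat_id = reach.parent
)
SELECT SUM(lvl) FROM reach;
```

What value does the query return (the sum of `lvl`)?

Base: cat_id=11 (Classical), parent=7, lvl 0.
Iteration 1: join on cat_id=7 -> Video (id 7, parent=4, lvl 1).
Iteration 2: join on cat_id=4 -> Sports (id 4, parent=2, lvl 2).
Iteration 3: join on cat_id=2 -> Drama (id 2, parent=1, lvl 3).
Iteration 4: join on cat_id=1 -> Board (id 1, parent=NULL, lvl 4).
Iteration 5: parent is NULL; no match; recursion stops.
SUM(lvl) = 0 + 1 + 2 + 3 + 4 = 10.

10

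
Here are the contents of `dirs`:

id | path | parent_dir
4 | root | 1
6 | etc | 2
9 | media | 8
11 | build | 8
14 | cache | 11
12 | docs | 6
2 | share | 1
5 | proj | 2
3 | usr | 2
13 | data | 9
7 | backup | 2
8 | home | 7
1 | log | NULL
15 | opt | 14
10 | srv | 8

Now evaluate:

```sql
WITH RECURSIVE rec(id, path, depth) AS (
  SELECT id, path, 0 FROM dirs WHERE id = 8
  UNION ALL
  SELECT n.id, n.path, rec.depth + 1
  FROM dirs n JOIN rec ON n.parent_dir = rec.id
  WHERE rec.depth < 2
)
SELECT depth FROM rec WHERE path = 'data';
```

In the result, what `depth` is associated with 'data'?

Base: id=8 (home) at depth 0.
Iteration 1: rows with parent_dir in {8} -> media (id 9, depth 1), srv (id 10, depth 1), build (id 11, depth 1).
Iteration 2: rows with parent_dir in {9,10,11} -> data (id 13, depth 2), cache (id 14, depth 2).
Iteration 3: depth < 2 fails for all current rows; recursion stops.

2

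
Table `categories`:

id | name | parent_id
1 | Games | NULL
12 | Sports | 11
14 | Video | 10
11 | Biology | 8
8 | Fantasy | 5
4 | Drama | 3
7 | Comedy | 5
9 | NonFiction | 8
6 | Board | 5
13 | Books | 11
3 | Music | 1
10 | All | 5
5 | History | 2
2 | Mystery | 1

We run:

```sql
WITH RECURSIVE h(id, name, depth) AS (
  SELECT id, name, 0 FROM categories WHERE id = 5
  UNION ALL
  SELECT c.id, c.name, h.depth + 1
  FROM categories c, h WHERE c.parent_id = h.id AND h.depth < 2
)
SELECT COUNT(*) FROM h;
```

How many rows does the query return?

Base: id=5 (History) at depth 0.
Iteration 1: rows with parent_id in {5} -> Board (id 6, depth 1), Comedy (id 7, depth 1), Fantasy (id 8, depth 1), All (id 10, depth 1).
Iteration 2: rows with parent_id in {6,7,8,10} -> NonFiction (id 9, depth 2), Biology (id 11, depth 2), Video (id 14, depth 2).
Iteration 3: depth < 2 fails for all current rows; recursion stops.
Total rows emitted: 8.

8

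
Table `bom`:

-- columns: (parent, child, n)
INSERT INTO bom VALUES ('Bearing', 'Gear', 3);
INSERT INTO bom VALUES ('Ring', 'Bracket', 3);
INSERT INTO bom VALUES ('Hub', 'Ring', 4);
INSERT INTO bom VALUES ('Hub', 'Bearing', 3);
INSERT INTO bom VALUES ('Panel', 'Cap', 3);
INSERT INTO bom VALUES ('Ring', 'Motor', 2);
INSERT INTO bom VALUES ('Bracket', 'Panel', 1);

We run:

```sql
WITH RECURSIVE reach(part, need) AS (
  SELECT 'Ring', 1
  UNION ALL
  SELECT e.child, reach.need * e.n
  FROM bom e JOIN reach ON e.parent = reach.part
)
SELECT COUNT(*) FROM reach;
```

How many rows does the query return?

Base: (Ring, need=1).
Iteration 1: components of {Ring} -> Bracket = 1*3 = 3, Motor = 1*2 = 2.
Iteration 2: components of {Bracket,Motor} -> Panel = 3*1 = 3.
Iteration 3: components of {Panel} -> Cap = 3*3 = 9.
Iteration 4: no further components; recursion stops.
Total rows emitted: 5.

5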